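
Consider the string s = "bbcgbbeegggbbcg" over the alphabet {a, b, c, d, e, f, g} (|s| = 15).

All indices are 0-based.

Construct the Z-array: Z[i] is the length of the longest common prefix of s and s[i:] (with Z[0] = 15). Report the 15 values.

[15, 1, 0, 0, 2, 1, 0, 0, 0, 0, 0, 4, 1, 0, 0]

Z[0]=15
i=1: fresh scan; Z[1]=1 extend→box=[1,2)
i=2: fresh scan; Z[2]=0
i=3: fresh scan; Z[3]=0
i=4: fresh scan; Z[4]=2 extend→box=[4,6)
i=5: min(r-i=1, Z[1]=1)=1; Z[5]=1
i=6: fresh scan; Z[6]=0
i=7: fresh scan; Z[7]=0
i=8: fresh scan; Z[8]=0
i=9: fresh scan; Z[9]=0
i=10: fresh scan; Z[10]=0
i=11: fresh scan; Z[11]=4 extend→box=[11,15)
i=12: min(r-i=3, Z[1]=1)=1; Z[12]=1
i=13: min(r-i=2, Z[2]=0)=0; Z[13]=0
i=14: min(r-i=1, Z[3]=0)=0; Z[14]=0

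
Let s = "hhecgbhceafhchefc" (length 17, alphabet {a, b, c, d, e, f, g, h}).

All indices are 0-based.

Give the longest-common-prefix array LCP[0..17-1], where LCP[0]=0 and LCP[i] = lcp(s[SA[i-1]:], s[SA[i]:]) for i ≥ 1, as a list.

[0, 0, 0, 1, 1, 1, 0, 1, 1, 0, 1, 0, 0, 2, 1, 2, 1]

rank | idx | suffix
   0 |   9 | afhchefc
   1 |   5 | bhceafhchefc
   2 |  16 | c
   3 |   7 | ceafhchefc
   4 |   3 | cgbhceafhchefc
   5 |  12 | chefc
   6 |   8 | eafhchefc
   7 |   2 | ecgbhceafhchefc
   8 |  14 | efc
   9 |  15 | fc
  10 |  10 | fhchefc
  11 |   4 | gbhceafhchefc
  12 |   6 | hceafhchefc
  13 |  11 | hchefc
  14 |   1 | hecgbhceafhchefc
  15 |  13 | hefc
  16 |   0 | hhecgbhceafhchefc

SA = [9, 5, 16, 7, 3, 12, 8, 2, 14, 15, 10, 4, 6, 11, 1, 13, 0]
rank  pair      lcp
   1  s[9:],s[5:]  0  ''
   2  s[5:],s[16:]  0  ''
   3  s[16:],s[7:]  1  'c'
   4  s[7:],s[3:]  1  'c'
   5  s[3:],s[12:]  1  'c'
   6  s[12:],s[8:]  0  ''
   7  s[8:],s[2:]  1  'e'
   8  s[2:],s[14:]  1  'e'
   9  s[14:],s[15:]  0  ''
  10  s[15:],s[10:]  1  'f'
  11  s[10:],s[4:]  0  ''
  12  s[4:],s[6:]  0  ''
  13  s[6:],s[11:]  2  'hc'
  14  s[11:],s[1:]  1  'h'
  15  s[1:],s[13:]  2  'he'
  16  s[13:],s[0:]  1  'h'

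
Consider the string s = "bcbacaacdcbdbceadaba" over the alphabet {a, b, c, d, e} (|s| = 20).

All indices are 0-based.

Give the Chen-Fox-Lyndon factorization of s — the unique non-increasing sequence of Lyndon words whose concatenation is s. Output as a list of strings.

emit factor 1: 'bc' (i=0, period=2)
emit factor 2: 'b' (i=2, period=1)
emit factor 3: 'ac' (i=3, period=2)
emit factor 4: 'aacdcbdbceadab' (i=5, period=14)
emit factor 5: 'a' (i=19, period=1)

["bc", "b", "ac", "aacdcbdbceadab", "a"]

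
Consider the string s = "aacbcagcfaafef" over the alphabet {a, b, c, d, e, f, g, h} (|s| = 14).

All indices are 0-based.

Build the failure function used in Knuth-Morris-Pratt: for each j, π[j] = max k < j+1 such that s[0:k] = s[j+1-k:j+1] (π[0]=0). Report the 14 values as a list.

π[0] = 0
j=1 s[j]='a': π[1]=1 (border 'a')
j=2 s[j]='c': k: 1→0; π[2]=0 (border '')
j=3 s[j]='b': π[3]=0 (border '')
j=4 s[j]='c': π[4]=0 (border '')
j=5 s[j]='a': π[5]=1 (border 'a')
j=6 s[j]='g': k: 1→0; π[6]=0 (border '')
j=7 s[j]='c': π[7]=0 (border '')
j=8 s[j]='f': π[8]=0 (border '')
j=9 s[j]='a': π[9]=1 (border 'a')
j=10 s[j]='a': π[10]=2 (border 'aa')
j=11 s[j]='f': k: 2→1→0; π[11]=0 (border '')
j=12 s[j]='e': π[12]=0 (border '')
j=13 s[j]='f': π[13]=0 (border '')

[0, 1, 0, 0, 0, 1, 0, 0, 0, 1, 2, 0, 0, 0]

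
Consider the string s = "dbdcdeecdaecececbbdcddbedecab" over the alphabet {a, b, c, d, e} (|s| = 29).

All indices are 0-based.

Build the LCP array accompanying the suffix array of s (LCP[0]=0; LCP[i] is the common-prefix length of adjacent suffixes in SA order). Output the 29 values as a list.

[0, 1, 0, 1, 1, 4, 1, 0, 1, 1, 2, 2, 1, 3, 0, 1, 2, 1, 3, 1, 1, 2, 0, 2, 2, 2, 4, 1, 1]

rank | idx | suffix
   0 |  27 | ab
   1 |   9 | aecececbbdcddbedecab
   2 |  28 | b
   3 |  16 | bbdcddbedecab
   4 |  17 | bdcddbedecab
   5 |   1 | bdcdeecdaecececbbdcddbedecab
   6 |  22 | bedecab
   7 |  26 | cab
   8 |  15 | cbbdcddbedecab
   9 |   7 | cdaecececbbdcddbedecab
  10 |  19 | cddbedecab
  11 |   3 | cdeecdaecececbbdcddbedecab
  12 |  13 | cecbbdcddbedecab
  13 |  11 | cececbbdcddbedecab
  14 |   8 | daecececbbdcddbedecab
  15 |   0 | dbdcdeecdaecececbbdcddbedecab
  16 |  21 | dbedecab
  17 |  18 | dcddbedecab
  18 |   2 | dcdeecdaecececbbdcddbedecab
  19 |  20 | ddbedecab
  20 |  24 | decab
  21 |   4 | deecdaecececbbdcddbedecab
  22 |  25 | ecab
  23 |  14 | ecbbdcddbedecab
  24 |   6 | ecdaecececbbdcddbedecab
  25 |  12 | ececbbdcddbedecab
  26 |  10 | ecececbbdcddbedecab
  27 |  23 | edecab
  28 |   5 | eecdaecececbbdcddbedecab

SA = [27, 9, 28, 16, 17, 1, 22, 26, 15, 7, 19, 3, 13, 11, 8, 0, 21, 18, 2, 20, 24, 4, 25, 14, 6, 12, 10, 23, 5]
rank  pair      lcp
   1  s[27:],s[9:]  1  'a'
   2  s[9:],s[28:]  0  ''
   3  s[28:],s[16:]  1  'b'
   4  s[16:],s[17:]  1  'b'
   5  s[17:],s[1:]  4  'bdcd'
   6  s[1:],s[22:]  1  'b'
   7  s[22:],s[26:]  0  ''
   8  s[26:],s[15:]  1  'c'
   9  s[15:],s[7:]  1  'c'
  10  s[7:],s[19:]  2  'cd'
  11  s[19:],s[3:]  2  'cd'
  12  s[3:],s[13:]  1  'c'
  13  s[13:],s[11:]  3  'cec'
  14  s[11:],s[8:]  0  ''
  15  s[8:],s[0:]  1  'd'
  16  s[0:],s[21:]  2  'db'
  17  s[21:],s[18:]  1  'd'
  18  s[18:],s[2:]  3  'dcd'
  19  s[2:],s[20:]  1  'd'
  20  s[20:],s[24:]  1  'd'
  21  s[24:],s[4:]  2  'de'
  22  s[4:],s[25:]  0  ''
  23  s[25:],s[14:]  2  'ec'
  24  s[14:],s[6:]  2  'ec'
  25  s[6:],s[12:]  2  'ec'
  26  s[12:],s[10:]  4  'ecec'
  27  s[10:],s[23:]  1  'e'
  28  s[23:],s[5:]  1  'e'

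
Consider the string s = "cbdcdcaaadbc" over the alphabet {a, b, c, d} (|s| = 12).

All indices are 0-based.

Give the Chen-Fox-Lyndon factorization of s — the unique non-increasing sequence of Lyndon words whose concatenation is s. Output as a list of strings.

emit factor 1: 'c' (i=0, period=1)
emit factor 2: 'bdcdc' (i=1, period=5)
emit factor 3: 'aaadbc' (i=6, period=6)

["c", "bdcdc", "aaadbc"]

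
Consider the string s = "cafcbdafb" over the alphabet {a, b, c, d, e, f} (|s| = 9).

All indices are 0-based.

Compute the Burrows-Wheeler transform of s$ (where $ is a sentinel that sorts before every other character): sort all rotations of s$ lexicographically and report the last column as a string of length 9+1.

bdcfc$fbaa

rank  rotation    last
    0  $cafcbdafb  b
    1  afb$cafcbd  d
    2  afcbdafb$c  c
    3  b$cafcbdaf  f
    4  bdafb$cafc  c
    5  cafcbdafb$  $
    6  cbdafb$caf  f
    7  dafb$cafcb  b
    8  fb$cafcbda  a
    9  fcbdafb$ca  a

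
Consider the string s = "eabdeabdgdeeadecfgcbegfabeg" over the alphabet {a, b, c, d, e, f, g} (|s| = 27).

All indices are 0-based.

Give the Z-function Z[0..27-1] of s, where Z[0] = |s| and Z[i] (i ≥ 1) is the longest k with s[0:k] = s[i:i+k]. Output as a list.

[27, 0, 0, 0, 4, 0, 0, 0, 0, 0, 1, 2, 0, 0, 1, 0, 0, 0, 0, 0, 1, 0, 0, 0, 0, 1, 0]

Z[0]=27
i=1: fresh scan; Z[1]=0
i=2: fresh scan; Z[2]=0
i=3: fresh scan; Z[3]=0
i=4: fresh scan; Z[4]=4 extend→box=[4,8)
i=5: min(r-i=3, Z[1]=0)=0; Z[5]=0
i=6: min(r-i=2, Z[2]=0)=0; Z[6]=0
i=7: min(r-i=1, Z[3]=0)=0; Z[7]=0
i=8: fresh scan; Z[8]=0
i=9: fresh scan; Z[9]=0
i=10: fresh scan; Z[10]=1 extend→box=[10,11)
i=11: fresh scan; Z[11]=2 extend→box=[11,13)
i=12: min(r-i=1, Z[1]=0)=0; Z[12]=0
i=13: fresh scan; Z[13]=0
i=14: fresh scan; Z[14]=1 extend→box=[14,15)
i=15: fresh scan; Z[15]=0
i=16: fresh scan; Z[16]=0
i=17: fresh scan; Z[17]=0
i=18: fresh scan; Z[18]=0
i=19: fresh scan; Z[19]=0
i=20: fresh scan; Z[20]=1 extend→box=[20,21)
i=21: fresh scan; Z[21]=0
i=22: fresh scan; Z[22]=0
i=23: fresh scan; Z[23]=0
i=24: fresh scan; Z[24]=0
i=25: fresh scan; Z[25]=1 extend→box=[25,26)
i=26: fresh scan; Z[26]=0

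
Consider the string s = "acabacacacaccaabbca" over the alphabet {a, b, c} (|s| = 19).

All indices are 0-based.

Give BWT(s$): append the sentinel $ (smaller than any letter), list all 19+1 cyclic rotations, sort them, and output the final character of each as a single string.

rank  rotation              last
    0  $acabacacacaccaabbca  a
    1  a$acabacacacaccaabbc  c
    2  aabbca$acabacacacacc  c
    3  abacacacaccaabbca$ac  c
    4  abbca$acabacacacacca  a
    5  acabacacacaccaabbca$  $
    6  acacacaccaabbca$acab  b
    7  acacaccaabbca$acabac  c
    8  acaccaabbca$acabacac  c
    9  accaabbca$acabacacac  c
   10  bacacacaccaabbca$aca  a
   11  bbca$acabacacacaccaa  a
   12  bca$acabacacacaccaab  b
   13  ca$acabacacacaccaabb  b
   14  caabbca$acabacacacac  c
   15  cabacacacaccaabbca$a  a
   16  cacacaccaabbca$acaba  a
   17  cacaccaabbca$acabaca  a
   18  caccaabbca$acabacaca  a
   19  ccaabbca$acabacacaca  a

accca$bcccaabbcaaaaa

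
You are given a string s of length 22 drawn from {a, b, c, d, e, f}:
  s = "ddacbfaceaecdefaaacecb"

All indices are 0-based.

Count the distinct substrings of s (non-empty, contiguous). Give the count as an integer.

229

rank | idx | suffix
   0 |  15 | aaacecb
   1 |  16 | aacecb
   2 |   2 | acbfaceaecdefaaacecb
   3 |   6 | aceaecdefaaacecb
   4 |  17 | acecb
   5 |   9 | aecdefaaacecb
   6 |  21 | b
   7 |   4 | bfaceaecdefaaacecb
   8 |  20 | cb
   9 |   3 | cbfaceaecdefaaacecb
  10 |  11 | cdefaaacecb
  11 |   7 | ceaecdefaaacecb
  12 |  18 | cecb
  13 |   1 | dacbfaceaecdefaaacecb
  14 |   0 | ddacbfaceaecdefaaacecb
  15 |  12 | defaaacecb
  16 |   8 | eaecdefaaacecb
  17 |  19 | ecb
  18 |  10 | ecdefaaacecb
  19 |  13 | efaaacecb
  20 |  14 | faaacecb
  21 |   5 | faceaecdefaaacecb

SA = [15, 16, 2, 6, 17, 9, 21, 4, 20, 3, 11, 7, 18, 1, 0, 12, 8, 19, 10, 13, 14, 5]
[i] adj suffixes → lcp
  [1] 15/16 → 2 ('aa')
  [2] 16/2 → 1 ('a')
  [3] 2/6 → 2 ('ac')
  [4] 6/17 → 3 ('ace')
  [5] 17/9 → 1 ('a')
  [6] 9/21 → 0 ('')
  [7] 21/4 → 1 ('b')
  [8] 4/20 → 0 ('')
  [9] 20/3 → 2 ('cb')
  [10] 3/11 → 1 ('c')
  [11] 11/7 → 1 ('c')
  [12] 7/18 → 2 ('ce')
  [13] 18/1 → 0 ('')
  [14] 1/0 → 1 ('d')
  [15] 0/12 → 1 ('d')
  [16] 12/8 → 0 ('')
  [17] 8/19 → 1 ('e')
  [18] 19/10 → 2 ('ec')
  [19] 10/13 → 1 ('e')
  [20] 13/14 → 0 ('')
  [21] 14/5 → 2 ('fa')

n(n+1)/2 = 22·23/2 = 253
Σ LCP = 0 + 2 + 1 + 2 + 3 + 1 + 0 + 1 + 0 + 2 + 1 + 1 + 2 + 0 + 1 + 1 + 0 + 1 + 2 + 1 + 0 + 2 = 24
distinct = 253 − 24 = 229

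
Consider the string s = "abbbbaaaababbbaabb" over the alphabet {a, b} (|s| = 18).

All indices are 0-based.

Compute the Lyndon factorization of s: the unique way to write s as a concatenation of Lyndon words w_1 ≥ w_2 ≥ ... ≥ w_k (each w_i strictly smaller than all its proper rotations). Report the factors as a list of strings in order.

["abbbb", "aaaababbbaabb"]

emit factor 1: 'abbbb' (i=0, period=5)
emit factor 2: 'aaaababbbaabb' (i=5, period=13)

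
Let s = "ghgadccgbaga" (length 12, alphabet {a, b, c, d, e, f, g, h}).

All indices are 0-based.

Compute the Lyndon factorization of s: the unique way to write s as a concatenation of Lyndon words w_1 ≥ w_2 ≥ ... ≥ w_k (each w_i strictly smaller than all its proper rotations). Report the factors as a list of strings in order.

emit factor 1: 'gh' (i=0, period=2)
emit factor 2: 'g' (i=2, period=1)
emit factor 3: 'adccgbag' (i=3, period=8)
emit factor 4: 'a' (i=11, period=1)

["gh", "g", "adccgbag", "a"]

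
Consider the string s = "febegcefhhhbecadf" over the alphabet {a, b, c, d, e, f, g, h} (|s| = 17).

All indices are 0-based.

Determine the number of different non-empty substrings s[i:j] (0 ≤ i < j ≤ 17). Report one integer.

rank→(start, suffix):
  0 → (14, 'adf')
  1 → (11, 'becadf')
  2 → (2, 'begcefhhhbecadf')
  3 → (13, 'cadf')
  4 → (5, 'cefhhhbecadf')
  5 → (15, 'df')
  6 → (1, 'ebegcefhhhbecadf')
  7 → (12, 'ecadf')
  8 → (6, 'efhhhbecadf')
  9 → (3, 'egcefhhhbecadf')
  10 → (16, 'f')
  11 → (0, 'febegcefhhhbecadf')
  12 → (7, 'fhhhbecadf')
  13 → (4, 'gcefhhhbecadf')
  14 → (10, 'hbecadf')
  15 → (9, 'hhbecadf')
  16 → (8, 'hhhbecadf')

SA = [14, 11, 2, 13, 5, 15, 1, 12, 6, 3, 16, 0, 7, 4, 10, 9, 8]
rank  pair      lcp
   1  s[14:],s[11:]  0  ''
   2  s[11:],s[2:]  2  'be'
   3  s[2:],s[13:]  0  ''
   4  s[13:],s[5:]  1  'c'
   5  s[5:],s[15:]  0  ''
   6  s[15:],s[1:]  0  ''
   7  s[1:],s[12:]  1  'e'
   8  s[12:],s[6:]  1  'e'
   9  s[6:],s[3:]  1  'e'
  10  s[3:],s[16:]  0  ''
  11  s[16:],s[0:]  1  'f'
  12  s[0:],s[7:]  1  'f'
  13  s[7:],s[4:]  0  ''
  14  s[4:],s[10:]  0  ''
  15  s[10:],s[9:]  1  'h'
  16  s[9:],s[8:]  2  'hh'

n(n+1)/2 = 17·18/2 = 153
Σ LCP = 0 + 0 + 2 + 0 + 1 + 0 + 0 + 1 + 1 + 1 + 0 + 1 + 1 + 0 + 0 + 1 + 2 = 11
distinct = 153 − 11 = 142

142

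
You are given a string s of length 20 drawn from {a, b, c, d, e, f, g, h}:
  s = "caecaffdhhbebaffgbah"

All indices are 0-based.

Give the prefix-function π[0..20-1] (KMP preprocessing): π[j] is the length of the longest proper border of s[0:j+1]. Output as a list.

[0, 0, 0, 1, 2, 0, 0, 0, 0, 0, 0, 0, 0, 0, 0, 0, 0, 0, 0, 0]

π[0] = 0
j=1 s[j]='a': π[1]=0 (border '')
j=2 s[j]='e': π[2]=0 (border '')
j=3 s[j]='c': π[3]=1 (border 'c')
j=4 s[j]='a': π[4]=2 (border 'ca')
j=5 s[j]='f': k: 2→0; π[5]=0 (border '')
j=6 s[j]='f': π[6]=0 (border '')
j=7 s[j]='d': π[7]=0 (border '')
j=8 s[j]='h': π[8]=0 (border '')
j=9 s[j]='h': π[9]=0 (border '')
j=10 s[j]='b': π[10]=0 (border '')
j=11 s[j]='e': π[11]=0 (border '')
j=12 s[j]='b': π[12]=0 (border '')
j=13 s[j]='a': π[13]=0 (border '')
j=14 s[j]='f': π[14]=0 (border '')
j=15 s[j]='f': π[15]=0 (border '')
j=16 s[j]='g': π[16]=0 (border '')
j=17 s[j]='b': π[17]=0 (border '')
j=18 s[j]='a': π[18]=0 (border '')
j=19 s[j]='h': π[19]=0 (border '')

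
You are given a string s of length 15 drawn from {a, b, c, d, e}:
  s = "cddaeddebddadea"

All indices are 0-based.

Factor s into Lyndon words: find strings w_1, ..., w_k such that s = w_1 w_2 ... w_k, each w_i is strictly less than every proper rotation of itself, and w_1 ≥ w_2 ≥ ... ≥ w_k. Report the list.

emit factor 1: 'cdd' (i=0, period=3)
emit factor 2: 'aeddebdd' (i=3, period=8)
emit factor 3: 'ade' (i=11, period=3)
emit factor 4: 'a' (i=14, period=1)

["cdd", "aeddebdd", "ade", "a"]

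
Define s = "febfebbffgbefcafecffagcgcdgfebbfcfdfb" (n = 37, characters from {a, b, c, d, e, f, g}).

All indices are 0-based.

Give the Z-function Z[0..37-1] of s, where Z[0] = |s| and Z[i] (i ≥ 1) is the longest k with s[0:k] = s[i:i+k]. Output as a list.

Z[0]=37
i=1: i≥r, start 0; Z[1]=0
i=2: i≥r, start 0; Z[2]=0
i=3: i≥r, start 0; Z[3]=3 grow→box=[3,6)
i=4: min(r-i=2, Z[1]=0)=0; Z[4]=0
i=5: min(r-i=1, Z[2]=0)=0; Z[5]=0
i=6: i≥r, start 0; Z[6]=0
i=7: i≥r, start 0; Z[7]=1 grow→box=[7,8)
i=8: i≥r, start 0; Z[8]=1 grow→box=[8,9)
i=9: i≥r, start 0; Z[9]=0
i=10: i≥r, start 0; Z[10]=0
i=11: i≥r, start 0; Z[11]=0
i=12: i≥r, start 0; Z[12]=1 grow→box=[12,13)
i=13: i≥r, start 0; Z[13]=0
i=14: i≥r, start 0; Z[14]=0
i=15: i≥r, start 0; Z[15]=2 grow→box=[15,17)
i=16: min(r-i=1, Z[1]=0)=0; Z[16]=0
i=17: i≥r, start 0; Z[17]=0
i=18: i≥r, start 0; Z[18]=1 grow→box=[18,19)
i=19: i≥r, start 0; Z[19]=1 grow→box=[19,20)
i=20: i≥r, start 0; Z[20]=0
i=21: i≥r, start 0; Z[21]=0
i=22: i≥r, start 0; Z[22]=0
i=23: i≥r, start 0; Z[23]=0
i=24: i≥r, start 0; Z[24]=0
i=25: i≥r, start 0; Z[25]=0
i=26: i≥r, start 0; Z[26]=0
i=27: i≥r, start 0; Z[27]=3 grow→box=[27,30)
i=28: min(r-i=2, Z[1]=0)=0; Z[28]=0
i=29: min(r-i=1, Z[2]=0)=0; Z[29]=0
i=30: i≥r, start 0; Z[30]=0
i=31: i≥r, start 0; Z[31]=1 grow→box=[31,32)
i=32: i≥r, start 0; Z[32]=0
i=33: i≥r, start 0; Z[33]=1 grow→box=[33,34)
i=34: i≥r, start 0; Z[34]=0
i=35: i≥r, start 0; Z[35]=1 grow→box=[35,36)
i=36: i≥r, start 0; Z[36]=0

[37, 0, 0, 3, 0, 0, 0, 1, 1, 0, 0, 0, 1, 0, 0, 2, 0, 0, 1, 1, 0, 0, 0, 0, 0, 0, 0, 3, 0, 0, 0, 1, 0, 1, 0, 1, 0]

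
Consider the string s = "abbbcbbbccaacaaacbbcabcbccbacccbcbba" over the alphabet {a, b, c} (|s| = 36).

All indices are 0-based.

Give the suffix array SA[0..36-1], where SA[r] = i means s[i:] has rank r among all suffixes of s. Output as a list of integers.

[35, 13, 10, 14, 0, 20, 11, 15, 27, 34, 26, 33, 1, 5, 17, 2, 6, 18, 31, 3, 21, 7, 23, 12, 9, 19, 25, 32, 4, 16, 30, 22, 8, 24, 29, 28]

rank→(start, suffix):
  0 → (35, 'a')
  1 → (13, 'aaacbbcabcbccbacccbcbba')
  2 → (10, 'aacaaacbbcabcbccbacccbcbba')
  3 → (14, 'aacbbcabcbccbacccbcbba')
  4 → (0, 'abbbcbbbccaacaaacbbcabcbccbacccbcbba')
  5 → (20, 'abcbccbacccbcbba')
  6 → (11, 'acaaacbbcabcbccbacccbcbba')
  7 → (15, 'acbbcabcbccbacccbcbba')
  8 → (27, 'acccbcbba')
  9 → (34, 'ba')
  10 → (26, 'bacccbcbba')
  11 → (33, 'bba')
  12 → (1, 'bbbcbbbccaacaaacbbcabcbccbacccbcbba')
  13 → (5, 'bbbccaacaaacbbcabcbccbacccbcbba')
  14 → (17, 'bbcabcbccbacccbcbba')
  15 → (2, 'bbcbbbccaacaaacbbcabcbccbacccbcbba')
  16 → (6, 'bbccaacaaacbbcabcbccbacccbcbba')
  17 → (18, 'bcabcbccbacccbcbba')
  18 → (31, 'bcbba')
  19 → (3, 'bcbbbccaacaaacbbcabcbccbacccbcbba')
  20 → (21, 'bcbccbacccbcbba')
  21 → (7, 'bccaacaaacbbcabcbccbacccbcbba')
  22 → (23, 'bccbacccbcbba')
  23 → (12, 'caaacbbcabcbccbacccbcbba')
  24 → (9, 'caacaaacbbcabcbccbacccbcbba')
  25 → (19, 'cabcbccbacccbcbba')
  26 → (25, 'cbacccbcbba')
  27 → (32, 'cbba')
  28 → (4, 'cbbbccaacaaacbbcabcbccbacccbcbba')
  29 → (16, 'cbbcabcbccbacccbcbba')
  30 → (30, 'cbcbba')
  31 → (22, 'cbccbacccbcbba')
  32 → (8, 'ccaacaaacbbcabcbccbacccbcbba')
  33 → (24, 'ccbacccbcbba')
  34 → (29, 'ccbcbba')
  35 → (28, 'cccbcbba')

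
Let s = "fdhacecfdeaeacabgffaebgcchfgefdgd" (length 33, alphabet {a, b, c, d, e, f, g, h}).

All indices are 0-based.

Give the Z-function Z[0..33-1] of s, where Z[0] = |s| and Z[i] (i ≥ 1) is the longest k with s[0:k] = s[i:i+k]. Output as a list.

Z[0]=33
i=1: fresh scan; Z[1]=0
i=2: fresh scan; Z[2]=0
i=3: fresh scan; Z[3]=0
i=4: fresh scan; Z[4]=0
i=5: fresh scan; Z[5]=0
i=6: fresh scan; Z[6]=0
i=7: fresh scan; Z[7]=2 grow→box=[7,9)
i=8: min(r-i=1, Z[1]=0)=0; Z[8]=0
i=9: fresh scan; Z[9]=0
i=10: fresh scan; Z[10]=0
i=11: fresh scan; Z[11]=0
i=12: fresh scan; Z[12]=0
i=13: fresh scan; Z[13]=0
i=14: fresh scan; Z[14]=0
i=15: fresh scan; Z[15]=0
i=16: fresh scan; Z[16]=0
i=17: fresh scan; Z[17]=1 grow→box=[17,18)
i=18: fresh scan; Z[18]=1 grow→box=[18,19)
i=19: fresh scan; Z[19]=0
i=20: fresh scan; Z[20]=0
i=21: fresh scan; Z[21]=0
i=22: fresh scan; Z[22]=0
i=23: fresh scan; Z[23]=0
i=24: fresh scan; Z[24]=0
i=25: fresh scan; Z[25]=0
i=26: fresh scan; Z[26]=1 grow→box=[26,27)
i=27: fresh scan; Z[27]=0
i=28: fresh scan; Z[28]=0
i=29: fresh scan; Z[29]=2 grow→box=[29,31)
i=30: min(r-i=1, Z[1]=0)=0; Z[30]=0
i=31: fresh scan; Z[31]=0
i=32: fresh scan; Z[32]=0

[33, 0, 0, 0, 0, 0, 0, 2, 0, 0, 0, 0, 0, 0, 0, 0, 0, 1, 1, 0, 0, 0, 0, 0, 0, 0, 1, 0, 0, 2, 0, 0, 0]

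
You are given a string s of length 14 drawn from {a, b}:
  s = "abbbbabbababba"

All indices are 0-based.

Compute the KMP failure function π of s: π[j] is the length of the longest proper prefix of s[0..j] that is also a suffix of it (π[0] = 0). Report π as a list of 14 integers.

π[0] = 0
j=1 s[j]='b': π[1]=0 (border '')
j=2 s[j]='b': π[2]=0 (border '')
j=3 s[j]='b': π[3]=0 (border '')
j=4 s[j]='b': π[4]=0 (border '')
j=5 s[j]='a': π[5]=1 (border 'a')
j=6 s[j]='b': π[6]=2 (border 'ab')
j=7 s[j]='b': π[7]=3 (border 'abb')
j=8 s[j]='a': k: 3→0; π[8]=1 (border 'a')
j=9 s[j]='b': π[9]=2 (border 'ab')
j=10 s[j]='a': k: 2→0; π[10]=1 (border 'a')
j=11 s[j]='b': π[11]=2 (border 'ab')
j=12 s[j]='b': π[12]=3 (border 'abb')
j=13 s[j]='a': k: 3→0; π[13]=1 (border 'a')

[0, 0, 0, 0, 0, 1, 2, 3, 1, 2, 1, 2, 3, 1]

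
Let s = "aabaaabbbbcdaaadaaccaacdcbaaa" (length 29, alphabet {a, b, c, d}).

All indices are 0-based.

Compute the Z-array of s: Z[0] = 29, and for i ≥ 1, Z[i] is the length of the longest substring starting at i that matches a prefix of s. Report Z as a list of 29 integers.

Z[0]=29
i=1: i≥r, start 0; Z[1]=1 extend→box=[1,2)
i=2: i≥r, start 0; Z[2]=0
i=3: i≥r, start 0; Z[3]=2 extend→box=[3,5)
i=4: min(r-i=1, Z[1]=1)=1; Z[4]=3 extend→box=[4,7)
i=5: min(r-i=2, Z[1]=1)=1; Z[5]=1
i=6: min(r-i=1, Z[2]=0)=0; Z[6]=0
i=7: i≥r, start 0; Z[7]=0
i=8: i≥r, start 0; Z[8]=0
i=9: i≥r, start 0; Z[9]=0
i=10: i≥r, start 0; Z[10]=0
i=11: i≥r, start 0; Z[11]=0
i=12: i≥r, start 0; Z[12]=2 extend→box=[12,14)
i=13: min(r-i=1, Z[1]=1)=1; Z[13]=2 extend→box=[13,15)
i=14: min(r-i=1, Z[1]=1)=1; Z[14]=1
i=15: i≥r, start 0; Z[15]=0
i=16: i≥r, start 0; Z[16]=2 extend→box=[16,18)
i=17: min(r-i=1, Z[1]=1)=1; Z[17]=1
i=18: i≥r, start 0; Z[18]=0
i=19: i≥r, start 0; Z[19]=0
i=20: i≥r, start 0; Z[20]=2 extend→box=[20,22)
i=21: min(r-i=1, Z[1]=1)=1; Z[21]=1
i=22: i≥r, start 0; Z[22]=0
i=23: i≥r, start 0; Z[23]=0
i=24: i≥r, start 0; Z[24]=0
i=25: i≥r, start 0; Z[25]=0
i=26: i≥r, start 0; Z[26]=2 extend→box=[26,28)
i=27: min(r-i=1, Z[1]=1)=1; Z[27]=2 extend→box=[27,29)
i=28: min(r-i=1, Z[1]=1)=1; Z[28]=1

[29, 1, 0, 2, 3, 1, 0, 0, 0, 0, 0, 0, 2, 2, 1, 0, 2, 1, 0, 0, 2, 1, 0, 0, 0, 0, 2, 2, 1]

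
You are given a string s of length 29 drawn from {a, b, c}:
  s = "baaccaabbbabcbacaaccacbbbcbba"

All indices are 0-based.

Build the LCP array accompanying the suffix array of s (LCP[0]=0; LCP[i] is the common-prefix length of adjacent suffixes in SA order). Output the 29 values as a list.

[0, 1, 2, 5, 1, 2, 1, 2, 2, 4, 0, 2, 2, 2, 1, 3, 2, 3, 2, 1, 3, 0, 3, 2, 1, 2, 3, 1, 3]

rank→(start, suffix):
  0 → (28, 'a')
  1 → (5, 'aabbbabcbacaaccacbbbcbba')
  2 → (1, 'aaccaabbbabcbacaaccacbbbcbba')
  3 → (16, 'aaccacbbbcbba')
  4 → (6, 'abbbabcbacaaccacbbbcbba')
  5 → (10, 'abcbacaaccacbbbcbba')
  6 → (14, 'acaaccacbbbcbba')
  7 → (20, 'acbbbcbba')
  8 → (2, 'accaabbbabcbacaaccacbbbcbba')
  9 → (17, 'accacbbbcbba')
  10 → (27, 'ba')
  11 → (0, 'baaccaabbbabcbacaaccacbbbcbba')
  12 → (9, 'babcbacaaccacbbbcbba')
  13 → (13, 'bacaaccacbbbcbba')
  14 → (26, 'bba')
  15 → (8, 'bbabcbacaaccacbbbcbba')
  16 → (7, 'bbbabcbacaaccacbbbcbba')
  17 → (22, 'bbbcbba')
  18 → (23, 'bbcbba')
  19 → (11, 'bcbacaaccacbbbcbba')
  20 → (24, 'bcbba')
  21 → (4, 'caabbbabcbacaaccacbbbcbba')
  22 → (15, 'caaccacbbbcbba')
  23 → (19, 'cacbbbcbba')
  24 → (12, 'cbacaaccacbbbcbba')
  25 → (25, 'cbba')
  26 → (21, 'cbbbcbba')
  27 → (3, 'ccaabbbabcbacaaccacbbbcbba')
  28 → (18, 'ccacbbbcbba')

SA = [28, 5, 1, 16, 6, 10, 14, 20, 2, 17, 27, 0, 9, 13, 26, 8, 7, 22, 23, 11, 24, 4, 15, 19, 12, 25, 21, 3, 18]
rank  pair      lcp
   1  s[28:],s[5:]  1  'a'
   2  s[5:],s[1:]  2  'aa'
   3  s[1:],s[16:]  5  'aacca'
   4  s[16:],s[6:]  1  'a'
   5  s[6:],s[10:]  2  'ab'
   6  s[10:],s[14:]  1  'a'
   7  s[14:],s[20:]  2  'ac'
   8  s[20:],s[2:]  2  'ac'
   9  s[2:],s[17:]  4  'acca'
  10  s[17:],s[27:]  0  ''
  11  s[27:],s[0:]  2  'ba'
  12  s[0:],s[9:]  2  'ba'
  13  s[9:],s[13:]  2  'ba'
  14  s[13:],s[26:]  1  'b'
  15  s[26:],s[8:]  3  'bba'
  16  s[8:],s[7:]  2  'bb'
  17  s[7:],s[22:]  3  'bbb'
  18  s[22:],s[23:]  2  'bb'
  19  s[23:],s[11:]  1  'b'
  20  s[11:],s[24:]  3  'bcb'
  21  s[24:],s[4:]  0  ''
  22  s[4:],s[15:]  3  'caa'
  23  s[15:],s[19:]  2  'ca'
  24  s[19:],s[12:]  1  'c'
  25  s[12:],s[25:]  2  'cb'
  26  s[25:],s[21:]  3  'cbb'
  27  s[21:],s[3:]  1  'c'
  28  s[3:],s[18:]  3  'cca'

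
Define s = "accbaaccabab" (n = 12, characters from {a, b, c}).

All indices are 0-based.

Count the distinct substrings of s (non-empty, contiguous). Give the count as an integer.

rank→(start, suffix):
  0 → (4, 'aaccabab')
  1 → (10, 'ab')
  2 → (8, 'abab')
  3 → (5, 'accabab')
  4 → (0, 'accbaaccabab')
  5 → (11, 'b')
  6 → (3, 'baaccabab')
  7 → (9, 'bab')
  8 → (7, 'cabab')
  9 → (2, 'cbaaccabab')
  10 → (6, 'ccabab')
  11 → (1, 'ccbaaccabab')

SA = [4, 10, 8, 5, 0, 11, 3, 9, 7, 2, 6, 1]
i: (SA[i-1],SA[i]) lcp shared
  1: (4,10) 1 'a'
  2: (10,8) 2 'ab'
  3: (8,5) 1 'a'
  4: (5,0) 3 'acc'
  5: (0,11) 0 ''
  6: (11,3) 1 'b'
  7: (3,9) 2 'ba'
  8: (9,7) 0 ''
  9: (7,2) 1 'c'
  10: (2,6) 1 'c'
  11: (6,1) 2 'cc'

n(n+1)/2 = 12·13/2 = 78
Σ LCP = 0 + 1 + 2 + 1 + 3 + 0 + 1 + 2 + 0 + 1 + 1 + 2 = 14
distinct = 78 − 14 = 64

64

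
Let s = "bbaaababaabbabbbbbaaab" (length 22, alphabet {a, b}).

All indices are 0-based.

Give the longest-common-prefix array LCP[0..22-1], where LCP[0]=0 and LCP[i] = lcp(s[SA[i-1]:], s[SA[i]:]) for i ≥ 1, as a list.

[0, 4, 2, 3, 3, 1, 2, 3, 2, 3, 0, 1, 5, 3, 2, 3, 1, 6, 3, 2, 3, 4]

sorted suffixes:
  #0 SA[0]=18  'aaab'
  #1 SA[1]=2  'aaababaabbabbbbbaaab'
  #2 SA[2]=19  'aab'
  #3 SA[3]=3  'aababaabbabbbbbaaab'
  #4 SA[4]=8  'aabbabbbbbaaab'
  #5 SA[5]=20  'ab'
  #6 SA[6]=6  'abaabbabbbbbaaab'
  #7 SA[7]=4  'ababaabbabbbbbaaab'
  #8 SA[8]=9  'abbabbbbbaaab'
  #9 SA[9]=12  'abbbbbaaab'
  #10 SA[10]=21  'b'
  #11 SA[11]=17  'baaab'
  #12 SA[12]=1  'baaababaabbabbbbbaaab'
  #13 SA[13]=7  'baabbabbbbbaaab'
  #14 SA[14]=5  'babaabbabbbbbaaab'
  #15 SA[15]=11  'babbbbbaaab'
  #16 SA[16]=16  'bbaaab'
  #17 SA[17]=0  'bbaaababaabbabbbbbaaab'
  #18 SA[18]=10  'bbabbbbbaaab'
  #19 SA[19]=15  'bbbaaab'
  #20 SA[20]=14  'bbbbaaab'
  #21 SA[21]=13  'bbbbbaaab'

SA = [18, 2, 19, 3, 8, 20, 6, 4, 9, 12, 21, 17, 1, 7, 5, 11, 16, 0, 10, 15, 14, 13]
i: (SA[i-1],SA[i]) lcp shared
  1: (18,2) 4 'aaab'
  2: (2,19) 2 'aa'
  3: (19,3) 3 'aab'
  4: (3,8) 3 'aab'
  5: (8,20) 1 'a'
  6: (20,6) 2 'ab'
  7: (6,4) 3 'aba'
  8: (4,9) 2 'ab'
  9: (9,12) 3 'abb'
  10: (12,21) 0 ''
  11: (21,17) 1 'b'
  12: (17,1) 5 'baaab'
  13: (1,7) 3 'baa'
  14: (7,5) 2 'ba'
  15: (5,11) 3 'bab'
  16: (11,16) 1 'b'
  17: (16,0) 6 'bbaaab'
  18: (0,10) 3 'bba'
  19: (10,15) 2 'bb'
  20: (15,14) 3 'bbb'
  21: (14,13) 4 'bbbb'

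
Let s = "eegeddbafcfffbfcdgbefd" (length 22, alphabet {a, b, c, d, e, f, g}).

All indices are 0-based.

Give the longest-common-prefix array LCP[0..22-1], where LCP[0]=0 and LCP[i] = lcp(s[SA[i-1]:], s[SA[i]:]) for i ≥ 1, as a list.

[0, 0, 1, 1, 0, 1, 0, 1, 1, 1, 0, 1, 1, 1, 0, 1, 2, 1, 1, 2, 0, 1]

sorted suffixes:
  #0 SA[0]=7  'afcfffbfcdgbefd'
  #1 SA[1]=6  'bafcfffbfcdgbefd'
  #2 SA[2]=18  'befd'
  #3 SA[3]=13  'bfcdgbefd'
  #4 SA[4]=15  'cdgbefd'
  #5 SA[5]=9  'cfffbfcdgbefd'
  #6 SA[6]=21  'd'
  #7 SA[7]=5  'dbafcfffbfcdgbefd'
  #8 SA[8]=4  'ddbafcfffbfcdgbefd'
  #9 SA[9]=16  'dgbefd'
  #10 SA[10]=3  'eddbafcfffbfcdgbefd'
  #11 SA[11]=0  'eegeddbafcfffbfcdgbefd'
  #12 SA[12]=19  'efd'
  #13 SA[13]=1  'egeddbafcfffbfcdgbefd'
  #14 SA[14]=12  'fbfcdgbefd'
  #15 SA[15]=14  'fcdgbefd'
  #16 SA[16]=8  'fcfffbfcdgbefd'
  #17 SA[17]=20  'fd'
  #18 SA[18]=11  'ffbfcdgbefd'
  #19 SA[19]=10  'fffbfcdgbefd'
  #20 SA[20]=17  'gbefd'
  #21 SA[21]=2  'geddbafcfffbfcdgbefd'

SA = [7, 6, 18, 13, 15, 9, 21, 5, 4, 16, 3, 0, 19, 1, 12, 14, 8, 20, 11, 10, 17, 2]
[i] adj suffixes → lcp
  [1] 7/6 → 0 ('')
  [2] 6/18 → 1 ('b')
  [3] 18/13 → 1 ('b')
  [4] 13/15 → 0 ('')
  [5] 15/9 → 1 ('c')
  [6] 9/21 → 0 ('')
  [7] 21/5 → 1 ('d')
  [8] 5/4 → 1 ('d')
  [9] 4/16 → 1 ('d')
  [10] 16/3 → 0 ('')
  [11] 3/0 → 1 ('e')
  [12] 0/19 → 1 ('e')
  [13] 19/1 → 1 ('e')
  [14] 1/12 → 0 ('')
  [15] 12/14 → 1 ('f')
  [16] 14/8 → 2 ('fc')
  [17] 8/20 → 1 ('f')
  [18] 20/11 → 1 ('f')
  [19] 11/10 → 2 ('ff')
  [20] 10/17 → 0 ('')
  [21] 17/2 → 1 ('g')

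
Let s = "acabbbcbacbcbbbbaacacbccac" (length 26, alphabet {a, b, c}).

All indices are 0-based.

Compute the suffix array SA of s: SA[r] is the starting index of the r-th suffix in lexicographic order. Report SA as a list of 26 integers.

[16, 2, 24, 0, 17, 8, 19, 15, 7, 14, 13, 12, 3, 4, 5, 10, 21, 25, 1, 23, 18, 6, 11, 9, 20, 22]

rank→(start, suffix):
  0 → (16, 'aacacbccac')
  1 → (2, 'abbbcbacbcbbbbaacacbccac')
  2 → (24, 'ac')
  3 → (0, 'acabbbcbacbcbbbbaacacbccac')
  4 → (17, 'acacbccac')
  5 → (8, 'acbcbbbbaacacbccac')
  6 → (19, 'acbccac')
  7 → (15, 'baacacbccac')
  8 → (7, 'bacbcbbbbaacacbccac')
  9 → (14, 'bbaacacbccac')
  10 → (13, 'bbbaacacbccac')
  11 → (12, 'bbbbaacacbccac')
  12 → (3, 'bbbcbacbcbbbbaacacbccac')
  13 → (4, 'bbcbacbcbbbbaacacbccac')
  14 → (5, 'bcbacbcbbbbaacacbccac')
  15 → (10, 'bcbbbbaacacbccac')
  16 → (21, 'bccac')
  17 → (25, 'c')
  18 → (1, 'cabbbcbacbcbbbbaacacbccac')
  19 → (23, 'cac')
  20 → (18, 'cacbccac')
  21 → (6, 'cbacbcbbbbaacacbccac')
  22 → (11, 'cbbbbaacacbccac')
  23 → (9, 'cbcbbbbaacacbccac')
  24 → (20, 'cbccac')
  25 → (22, 'ccac')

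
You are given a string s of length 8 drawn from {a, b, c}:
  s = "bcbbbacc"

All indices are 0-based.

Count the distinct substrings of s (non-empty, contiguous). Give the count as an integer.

sorted suffixes:
  #0 SA[0]=5  'acc'
  #1 SA[1]=4  'bacc'
  #2 SA[2]=3  'bbacc'
  #3 SA[3]=2  'bbbacc'
  #4 SA[4]=0  'bcbbbacc'
  #5 SA[5]=7  'c'
  #6 SA[6]=1  'cbbbacc'
  #7 SA[7]=6  'cc'

SA = [5, 4, 3, 2, 0, 7, 1, 6]
rank  pair      lcp
   1  s[5:],s[4:]  0  ''
   2  s[4:],s[3:]  1  'b'
   3  s[3:],s[2:]  2  'bb'
   4  s[2:],s[0:]  1  'b'
   5  s[0:],s[7:]  0  ''
   6  s[7:],s[1:]  1  'c'
   7  s[1:],s[6:]  1  'c'

n(n+1)/2 = 8·9/2 = 36
Σ LCP = 0 + 0 + 1 + 2 + 1 + 0 + 1 + 1 = 6
distinct = 36 − 6 = 30

30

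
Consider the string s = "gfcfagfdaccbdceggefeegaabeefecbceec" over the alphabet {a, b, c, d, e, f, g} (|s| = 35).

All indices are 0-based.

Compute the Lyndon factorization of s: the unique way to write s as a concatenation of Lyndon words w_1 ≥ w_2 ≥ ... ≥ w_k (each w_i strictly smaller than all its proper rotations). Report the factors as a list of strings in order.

["g", "f", "cf", "agfd", "accbdceggefeeg", "aabeefecbceec"]

emit factor 1: 'g' (i=0, period=1)
emit factor 2: 'f' (i=1, period=1)
emit factor 3: 'cf' (i=2, period=2)
emit factor 4: 'agfd' (i=4, period=4)
emit factor 5: 'accbdceggefeeg' (i=8, period=14)
emit factor 6: 'aabeefecbceec' (i=22, period=13)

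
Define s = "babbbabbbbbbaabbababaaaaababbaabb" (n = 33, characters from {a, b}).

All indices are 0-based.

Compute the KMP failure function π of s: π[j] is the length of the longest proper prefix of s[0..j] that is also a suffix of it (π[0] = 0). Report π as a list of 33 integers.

π[0] = 0
j=1 s[j]='a': π[1]=0 (border '')
j=2 s[j]='b': π[2]=1 (border 'b')
j=3 s[j]='b': k: 1→0; π[3]=1 (border 'b')
j=4 s[j]='b': k: 1→0; π[4]=1 (border 'b')
j=5 s[j]='a': π[5]=2 (border 'ba')
j=6 s[j]='b': π[6]=3 (border 'bab')
j=7 s[j]='b': π[7]=4 (border 'babb')
j=8 s[j]='b': π[8]=5 (border 'babbb')
j=9 s[j]='b': k: 5→1→0; π[9]=1 (border 'b')
j=10 s[j]='b': k: 1→0; π[10]=1 (border 'b')
j=11 s[j]='b': k: 1→0; π[11]=1 (border 'b')
j=12 s[j]='a': π[12]=2 (border 'ba')
j=13 s[j]='a': k: 2→0; π[13]=0 (border '')
j=14 s[j]='b': π[14]=1 (border 'b')
j=15 s[j]='b': k: 1→0; π[15]=1 (border 'b')
j=16 s[j]='a': π[16]=2 (border 'ba')
j=17 s[j]='b': π[17]=3 (border 'bab')
j=18 s[j]='a': k: 3→1; π[18]=2 (border 'ba')
j=19 s[j]='b': π[19]=3 (border 'bab')
j=20 s[j]='a': k: 3→1; π[20]=2 (border 'ba')
j=21 s[j]='a': k: 2→0; π[21]=0 (border '')
j=22 s[j]='a': π[22]=0 (border '')
j=23 s[j]='a': π[23]=0 (border '')
j=24 s[j]='a': π[24]=0 (border '')
j=25 s[j]='b': π[25]=1 (border 'b')
j=26 s[j]='a': π[26]=2 (border 'ba')
j=27 s[j]='b': π[27]=3 (border 'bab')
j=28 s[j]='b': π[28]=4 (border 'babb')
j=29 s[j]='a': k: 4→1; π[29]=2 (border 'ba')
j=30 s[j]='a': k: 2→0; π[30]=0 (border '')
j=31 s[j]='b': π[31]=1 (border 'b')
j=32 s[j]='b': k: 1→0; π[32]=1 (border 'b')

[0, 0, 1, 1, 1, 2, 3, 4, 5, 1, 1, 1, 2, 0, 1, 1, 2, 3, 2, 3, 2, 0, 0, 0, 0, 1, 2, 3, 4, 2, 0, 1, 1]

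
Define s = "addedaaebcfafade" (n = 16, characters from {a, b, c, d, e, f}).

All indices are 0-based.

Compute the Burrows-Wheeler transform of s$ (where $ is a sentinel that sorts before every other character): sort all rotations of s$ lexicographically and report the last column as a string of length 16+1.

rank  rotation           last
    0  $addedaaebcfafade  e
    1  aaebcfafade$added  d
    2  addedaaebcfafade$  $
    3  ade$addedaaebcfaf  f
    4  aebcfafade$addeda  a
    5  afade$addedaaebcf  f
    6  bcfafade$addedaae  e
    7  cfafade$addedaaeb  b
    8  daaebcfafade$adde  e
    9  ddedaaebcfafade$a  a
   10  de$addedaaebcfafa  a
   11  dedaaebcfafade$ad  d
   12  e$addedaaebcfafad  d
   13  ebcfafade$addedaa  a
   14  edaaebcfafade$add  d
   15  fade$addedaaebcfa  a
   16  fafade$addedaaebc  c

ed$fafebeaaddadac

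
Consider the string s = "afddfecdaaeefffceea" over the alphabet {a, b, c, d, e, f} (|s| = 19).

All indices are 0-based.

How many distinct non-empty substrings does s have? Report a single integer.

rank→(start, suffix):
  0 → (18, 'a')
  1 → (8, 'aaeefffceea')
  2 → (9, 'aeefffceea')
  3 → (0, 'afddfecdaaeefffceea')
  4 → (6, 'cdaaeefffceea')
  5 → (15, 'ceea')
  6 → (7, 'daaeefffceea')
  7 → (2, 'ddfecdaaeefffceea')
  8 → (3, 'dfecdaaeefffceea')
  9 → (17, 'ea')
  10 → (5, 'ecdaaeefffceea')
  11 → (16, 'eea')
  12 → (10, 'eefffceea')
  13 → (11, 'efffceea')
  14 → (14, 'fceea')
  15 → (1, 'fddfecdaaeefffceea')
  16 → (4, 'fecdaaeefffceea')
  17 → (13, 'ffceea')
  18 → (12, 'fffceea')

SA = [18, 8, 9, 0, 6, 15, 7, 2, 3, 17, 5, 16, 10, 11, 14, 1, 4, 13, 12]
[i] adj suffixes → lcp
  [1] 18/8 → 1 ('a')
  [2] 8/9 → 1 ('a')
  [3] 9/0 → 1 ('a')
  [4] 0/6 → 0 ('')
  [5] 6/15 → 1 ('c')
  [6] 15/7 → 0 ('')
  [7] 7/2 → 1 ('d')
  [8] 2/3 → 1 ('d')
  [9] 3/17 → 0 ('')
  [10] 17/5 → 1 ('e')
  [11] 5/16 → 1 ('e')
  [12] 16/10 → 2 ('ee')
  [13] 10/11 → 1 ('e')
  [14] 11/14 → 0 ('')
  [15] 14/1 → 1 ('f')
  [16] 1/4 → 1 ('f')
  [17] 4/13 → 1 ('f')
  [18] 13/12 → 2 ('ff')

n(n+1)/2 = 19·20/2 = 190
Σ LCP = 0 + 1 + 1 + 1 + 0 + 1 + 0 + 1 + 1 + 0 + 1 + 1 + 2 + 1 + 0 + 1 + 1 + 1 + 2 = 16
distinct = 190 − 16 = 174

174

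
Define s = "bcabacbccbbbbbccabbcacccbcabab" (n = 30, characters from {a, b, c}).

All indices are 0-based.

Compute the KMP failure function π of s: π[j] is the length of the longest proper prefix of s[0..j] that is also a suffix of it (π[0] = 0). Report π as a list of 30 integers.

π[0] = 0
j=1 s[j]='c': π[1]=0 (border '')
j=2 s[j]='a': π[2]=0 (border '')
j=3 s[j]='b': π[3]=1 (border 'b')
j=4 s[j]='a': k: 1→0; π[4]=0 (border '')
j=5 s[j]='c': π[5]=0 (border '')
j=6 s[j]='b': π[6]=1 (border 'b')
j=7 s[j]='c': π[7]=2 (border 'bc')
j=8 s[j]='c': k: 2→0; π[8]=0 (border '')
j=9 s[j]='b': π[9]=1 (border 'b')
j=10 s[j]='b': k: 1→0; π[10]=1 (border 'b')
j=11 s[j]='b': k: 1→0; π[11]=1 (border 'b')
j=12 s[j]='b': k: 1→0; π[12]=1 (border 'b')
j=13 s[j]='b': k: 1→0; π[13]=1 (border 'b')
j=14 s[j]='c': π[14]=2 (border 'bc')
j=15 s[j]='c': k: 2→0; π[15]=0 (border '')
j=16 s[j]='a': π[16]=0 (border '')
j=17 s[j]='b': π[17]=1 (border 'b')
j=18 s[j]='b': k: 1→0; π[18]=1 (border 'b')
j=19 s[j]='c': π[19]=2 (border 'bc')
j=20 s[j]='a': π[20]=3 (border 'bca')
j=21 s[j]='c': k: 3→0; π[21]=0 (border '')
j=22 s[j]='c': π[22]=0 (border '')
j=23 s[j]='c': π[23]=0 (border '')
j=24 s[j]='b': π[24]=1 (border 'b')
j=25 s[j]='c': π[25]=2 (border 'bc')
j=26 s[j]='a': π[26]=3 (border 'bca')
j=27 s[j]='b': π[27]=4 (border 'bcab')
j=28 s[j]='a': π[28]=5 (border 'bcaba')
j=29 s[j]='b': k: 5→0; π[29]=1 (border 'b')

[0, 0, 0, 1, 0, 0, 1, 2, 0, 1, 1, 1, 1, 1, 2, 0, 0, 1, 1, 2, 3, 0, 0, 0, 1, 2, 3, 4, 5, 1]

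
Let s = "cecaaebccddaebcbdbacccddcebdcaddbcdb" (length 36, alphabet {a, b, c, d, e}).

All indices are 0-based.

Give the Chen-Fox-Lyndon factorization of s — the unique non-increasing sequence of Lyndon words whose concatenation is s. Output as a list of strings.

emit factor 1: 'ce' (i=0, period=2)
emit factor 2: 'c' (i=2, period=1)
emit factor 3: 'aaebccddaebcbdbacccddcebdcaddbcdb' (i=3, period=33)

["ce", "c", "aaebccddaebcbdbacccddcebdcaddbcdb"]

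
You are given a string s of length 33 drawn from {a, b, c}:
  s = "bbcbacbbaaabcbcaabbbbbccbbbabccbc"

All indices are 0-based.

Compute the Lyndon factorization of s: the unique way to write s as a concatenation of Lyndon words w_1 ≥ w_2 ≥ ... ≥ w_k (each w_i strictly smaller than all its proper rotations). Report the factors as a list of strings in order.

emit factor 1: 'bbc' (i=0, period=3)
emit factor 2: 'b' (i=3, period=1)
emit factor 3: 'acbb' (i=4, period=4)
emit factor 4: 'aaabcbcaabbbbbccbbbabccbc' (i=8, period=25)

["bbc", "b", "acbb", "aaabcbcaabbbbbccbbbabccbc"]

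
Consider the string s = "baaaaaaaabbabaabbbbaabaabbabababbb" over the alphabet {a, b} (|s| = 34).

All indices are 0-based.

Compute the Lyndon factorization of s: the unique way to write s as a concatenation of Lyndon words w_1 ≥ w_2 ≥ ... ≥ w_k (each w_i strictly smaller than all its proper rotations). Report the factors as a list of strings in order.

["b", "aaaaaaaabbabaabbbbaabaabbabababbb"]

emit factor 1: 'b' (i=0, period=1)
emit factor 2: 'aaaaaaaabbabaabbbbaabaabbabababbb' (i=1, period=33)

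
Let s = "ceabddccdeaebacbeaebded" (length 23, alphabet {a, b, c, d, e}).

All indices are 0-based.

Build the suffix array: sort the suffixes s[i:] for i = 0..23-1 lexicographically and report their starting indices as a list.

rank→(start, suffix):
  0 → (2, 'abddccdeaebacbeaebded')
  1 → (13, 'acbeaebded')
  2 → (10, 'aebacbeaebded')
  3 → (17, 'aebded')
  4 → (12, 'bacbeaebded')
  5 → (3, 'bddccdeaebacbeaebded')
  6 → (19, 'bded')
  7 → (15, 'beaebded')
  8 → (14, 'cbeaebded')
  9 → (6, 'ccdeaebacbeaebded')
  10 → (7, 'cdeaebacbeaebded')
  11 → (0, 'ceabddccdeaebacbeaebded')
  12 → (22, 'd')
  13 → (5, 'dccdeaebacbeaebded')
  14 → (4, 'ddccdeaebacbeaebded')
  15 → (8, 'deaebacbeaebded')
  16 → (20, 'ded')
  17 → (1, 'eabddccdeaebacbeaebded')
  18 → (9, 'eaebacbeaebded')
  19 → (16, 'eaebded')
  20 → (11, 'ebacbeaebded')
  21 → (18, 'ebded')
  22 → (21, 'ed')

[2, 13, 10, 17, 12, 3, 19, 15, 14, 6, 7, 0, 22, 5, 4, 8, 20, 1, 9, 16, 11, 18, 21]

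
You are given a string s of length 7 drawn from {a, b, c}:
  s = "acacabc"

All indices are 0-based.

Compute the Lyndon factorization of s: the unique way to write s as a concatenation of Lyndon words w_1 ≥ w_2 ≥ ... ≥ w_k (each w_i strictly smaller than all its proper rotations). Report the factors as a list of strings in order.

emit factor 1: 'ac' (i=0, period=2)
emit factor 2: 'ac' (i=2, period=2)
emit factor 3: 'abc' (i=4, period=3)

["ac", "ac", "abc"]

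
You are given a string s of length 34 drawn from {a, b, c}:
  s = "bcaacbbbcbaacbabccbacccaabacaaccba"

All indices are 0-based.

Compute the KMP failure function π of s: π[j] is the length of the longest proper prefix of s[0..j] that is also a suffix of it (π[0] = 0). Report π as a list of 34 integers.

π[0] = 0
j=1 s[j]='c': π[1]=0 (border '')
j=2 s[j]='a': π[2]=0 (border '')
j=3 s[j]='a': π[3]=0 (border '')
j=4 s[j]='c': π[4]=0 (border '')
j=5 s[j]='b': π[5]=1 (border 'b')
j=6 s[j]='b': k: 1→0; π[6]=1 (border 'b')
j=7 s[j]='b': k: 1→0; π[7]=1 (border 'b')
j=8 s[j]='c': π[8]=2 (border 'bc')
j=9 s[j]='b': k: 2→0; π[9]=1 (border 'b')
j=10 s[j]='a': k: 1→0; π[10]=0 (border '')
j=11 s[j]='a': π[11]=0 (border '')
j=12 s[j]='c': π[12]=0 (border '')
j=13 s[j]='b': π[13]=1 (border 'b')
j=14 s[j]='a': k: 1→0; π[14]=0 (border '')
j=15 s[j]='b': π[15]=1 (border 'b')
j=16 s[j]='c': π[16]=2 (border 'bc')
j=17 s[j]='c': k: 2→0; π[17]=0 (border '')
j=18 s[j]='b': π[18]=1 (border 'b')
j=19 s[j]='a': k: 1→0; π[19]=0 (border '')
j=20 s[j]='c': π[20]=0 (border '')
j=21 s[j]='c': π[21]=0 (border '')
j=22 s[j]='c': π[22]=0 (border '')
j=23 s[j]='a': π[23]=0 (border '')
j=24 s[j]='a': π[24]=0 (border '')
j=25 s[j]='b': π[25]=1 (border 'b')
j=26 s[j]='a': k: 1→0; π[26]=0 (border '')
j=27 s[j]='c': π[27]=0 (border '')
j=28 s[j]='a': π[28]=0 (border '')
j=29 s[j]='a': π[29]=0 (border '')
j=30 s[j]='c': π[30]=0 (border '')
j=31 s[j]='c': π[31]=0 (border '')
j=32 s[j]='b': π[32]=1 (border 'b')
j=33 s[j]='a': k: 1→0; π[33]=0 (border '')

[0, 0, 0, 0, 0, 1, 1, 1, 2, 1, 0, 0, 0, 1, 0, 1, 2, 0, 1, 0, 0, 0, 0, 0, 0, 1, 0, 0, 0, 0, 0, 0, 1, 0]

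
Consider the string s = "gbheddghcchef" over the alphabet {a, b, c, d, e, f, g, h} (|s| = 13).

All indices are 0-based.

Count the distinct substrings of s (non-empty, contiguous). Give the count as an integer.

rank | idx | suffix
   0 |   1 | bheddghcchef
   1 |   8 | cchef
   2 |   9 | chef
   3 |   4 | ddghcchef
   4 |   5 | dghcchef
   5 |   3 | eddghcchef
   6 |  11 | ef
   7 |  12 | f
   8 |   0 | gbheddghcchef
   9 |   6 | ghcchef
  10 |   7 | hcchef
  11 |   2 | heddghcchef
  12 |  10 | hef

SA = [1, 8, 9, 4, 5, 3, 11, 12, 0, 6, 7, 2, 10]
[i] adj suffixes → lcp
  [1] 1/8 → 0 ('')
  [2] 8/9 → 1 ('c')
  [3] 9/4 → 0 ('')
  [4] 4/5 → 1 ('d')
  [5] 5/3 → 0 ('')
  [6] 3/11 → 1 ('e')
  [7] 11/12 → 0 ('')
  [8] 12/0 → 0 ('')
  [9] 0/6 → 1 ('g')
  [10] 6/7 → 0 ('')
  [11] 7/2 → 1 ('h')
  [12] 2/10 → 2 ('he')

n(n+1)/2 = 13·14/2 = 91
Σ LCP = 0 + 0 + 1 + 0 + 1 + 0 + 1 + 0 + 0 + 1 + 0 + 1 + 2 = 7
distinct = 91 − 7 = 84

84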